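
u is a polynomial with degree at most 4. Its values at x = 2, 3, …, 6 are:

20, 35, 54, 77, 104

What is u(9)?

First differences: 15, 19, 23, 27. Second differences: 4, 4, 4.
Level-2 differences are constant, so u has degree 2.
Fitting a degree-2 polynomial gives u(x) = 2x² + 5x + 2.
Then u(9) = 209.

209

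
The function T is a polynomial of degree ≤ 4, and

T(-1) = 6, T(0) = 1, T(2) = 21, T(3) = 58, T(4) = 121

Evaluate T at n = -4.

Write T(n) = an^4 + bn³ + cn² + dn + e; the 5 given values yield a linear system in the 5 coefficients.
Solving, the leading coefficient vanishes, and T(n) = n³ + 4n² - 2n + 1.
Then T(-4) = 9.

9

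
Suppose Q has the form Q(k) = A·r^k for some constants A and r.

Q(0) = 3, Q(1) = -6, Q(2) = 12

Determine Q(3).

-24

Consecutive ratio: -6/3 = -2, and 12/(-6) = -2, so r = -2.
Then A·(-2)^0 = 3 gives A = 3, and Q(k) = 3·(-2)^k.
Q(3) = 3·(-2)^3 = -24.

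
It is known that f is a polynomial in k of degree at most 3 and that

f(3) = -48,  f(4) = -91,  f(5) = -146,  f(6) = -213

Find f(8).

-383

First differences: -43, -55, -67. Second differences: -12, -12.
Level-2 differences are constant, so f has degree 2.
Fitting a degree-2 polynomial gives f(k) = -6k² - k + 9.
Then f(8) = -383.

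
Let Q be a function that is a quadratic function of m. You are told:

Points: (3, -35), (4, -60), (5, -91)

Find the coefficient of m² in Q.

-3

Write Q(m) = am² + bm + c; the 3 given values yield a linear system in the 3 coefficients.
Solving, Q(m) = -3m² - 4m + 4.
The coefficient of m² is -3.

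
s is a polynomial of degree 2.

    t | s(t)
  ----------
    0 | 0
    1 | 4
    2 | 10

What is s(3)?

18

Write s(t) = at² + bt + c; the 3 given values yield a linear system in the 3 coefficients.
Solving, s(t) = t² + 3t.
Then s(3) = 18.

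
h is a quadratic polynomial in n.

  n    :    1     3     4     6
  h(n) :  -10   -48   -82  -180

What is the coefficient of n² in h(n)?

Write h(n) = an² + bn + c; the 4 given values yield a linear system in the 3 coefficients.
Solving, h(n) = -5n² + n - 6.
The coefficient of n² is -5.

-5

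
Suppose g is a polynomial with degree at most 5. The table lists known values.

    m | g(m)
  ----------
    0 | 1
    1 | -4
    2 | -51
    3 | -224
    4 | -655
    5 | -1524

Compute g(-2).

-19

First differences: -5, -47, -173, -431, -869. Second differences: -42, -126, -258, -438. Third differences: -84, -132, -180. Fourth differences: -48, -48.
Level-4 differences are constant, so g has degree 4.
Fitting a degree-4 polynomial gives g(m) = -2m^4 - 2m³ - m² + 1.
Then g(-2) = -19.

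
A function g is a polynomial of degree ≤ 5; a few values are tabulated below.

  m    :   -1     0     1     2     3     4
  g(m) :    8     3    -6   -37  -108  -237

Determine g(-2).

Write g(m) = am^5 + bm^4 + cm³ + dm² + em + p; the 6 given values yield a linear system in the 6 coefficients.
Solving, the top 2 coefficients vanish, and g(m) = -3m³ - 2m² - 4m + 3.
Then g(-2) = 27.

27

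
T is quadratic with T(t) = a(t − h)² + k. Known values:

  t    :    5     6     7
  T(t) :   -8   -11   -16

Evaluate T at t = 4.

-7

First differences -3, -5; second difference -2 = 2a, so a = -1.
Expanding, the t-coefficient is −2ah = 2h; matching it to the data gives h = 4, and then k = -7.
So T(t) = -1(t − 4)² − 7.
T(4) = -1·0² − 7 = -7.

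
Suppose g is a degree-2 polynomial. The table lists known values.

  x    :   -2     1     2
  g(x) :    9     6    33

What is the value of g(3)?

Write g(x) = ax² + bx + c; the 3 given values yield a linear system in the 3 coefficients.
Solving, g(x) = 7x² + 6x - 7.
Then g(3) = 74.

74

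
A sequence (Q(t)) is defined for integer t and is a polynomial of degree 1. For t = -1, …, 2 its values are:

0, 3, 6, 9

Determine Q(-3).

First differences: 3, 3, 3.
Level-1 differences are constant, so Q has degree 1.
Fitting a degree-1 polynomial gives Q(t) = 3t + 3.
Then Q(-3) = -6.

-6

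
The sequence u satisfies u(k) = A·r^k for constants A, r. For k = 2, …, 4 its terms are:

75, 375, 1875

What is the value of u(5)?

9375

Consecutive ratio: 375/75 = 5, and 1875/375 = 5, so r = 5.
Then A·5^2 = 75 gives A = 3, and u(k) = 3·5^k.
u(5) = 3·5^5 = 9375.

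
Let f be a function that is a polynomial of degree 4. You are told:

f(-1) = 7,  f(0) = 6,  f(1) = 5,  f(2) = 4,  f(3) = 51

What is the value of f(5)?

Write f(t) = at^4 + bt³ + ct² + dt + e; the 5 given values yield a linear system in the 5 coefficients.
Solving, f(t) = 2t^4 - 4t³ - 2t² + 3t + 6.
Then f(5) = 721.

721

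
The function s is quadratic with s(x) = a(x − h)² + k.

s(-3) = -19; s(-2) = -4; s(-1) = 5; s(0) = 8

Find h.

0

First differences 15, 9, 3; second difference -6 = 2a, so a = -3.
Expanding, the x-coefficient is −2ah = 6h; matching it to the data gives h = 0, and then k = 8.
So s(x) = -3(x + 0)² + 8.
Hence h = 0.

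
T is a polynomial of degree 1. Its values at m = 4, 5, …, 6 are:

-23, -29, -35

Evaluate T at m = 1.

First differences: -6, -6.
Level-1 differences are constant, so T has degree 1.
Fitting a degree-1 polynomial gives T(m) = -6m + 1.
Then T(1) = -5.

-5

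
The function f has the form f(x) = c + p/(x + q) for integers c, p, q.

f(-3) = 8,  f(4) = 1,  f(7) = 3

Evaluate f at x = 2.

(f(x) − c)(x + q) = p for each data point; the three points give a linear system in c and q, then p follows.
Solving: c = 5, q = -1, p = -12, so f(x) = 5 − 12/(x − 1).
Then f(2) = 5 − 12/1 = -7.

-7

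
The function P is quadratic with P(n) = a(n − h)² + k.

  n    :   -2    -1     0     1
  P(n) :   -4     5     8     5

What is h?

0

First differences 9, 3, -3; second difference -6 = 2a, so a = -3.
Expanding, the n-coefficient is −2ah = 6h; matching it to the data gives h = 0, and then k = 8.
So P(n) = -3(n + 0)² + 8.
Hence h = 0.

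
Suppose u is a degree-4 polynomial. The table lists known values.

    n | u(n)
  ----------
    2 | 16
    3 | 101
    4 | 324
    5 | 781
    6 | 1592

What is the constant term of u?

-4

Write u(n) = an^4 + bn³ + cn² + dn + e; the 5 given values yield a linear system in the 5 coefficients.
Solving, u(n) = n^4 + 2n³ - 4n² + 2n - 4.
The constant term is u(0) = -4.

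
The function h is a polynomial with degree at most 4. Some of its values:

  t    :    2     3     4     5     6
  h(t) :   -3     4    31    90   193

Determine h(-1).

-24

First differences: 7, 27, 59, 103. Second differences: 20, 32, 44. Third differences: 12, 12.
Level-3 differences are constant, so h has degree 3.
Fitting a degree-3 polynomial gives h(t) = 2t³ - 8t² + 9t - 5.
Then h(-1) = -24.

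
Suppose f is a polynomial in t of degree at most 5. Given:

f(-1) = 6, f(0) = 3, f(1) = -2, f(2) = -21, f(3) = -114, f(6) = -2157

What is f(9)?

Write f(t) = at^5 + bt^4 + ct³ + dt² + et + p; the 6 given values yield a linear system in the 6 coefficients.
Solving, the leading coefficient vanishes, and f(t) = -2t^4 + 2t³ + t² - 6t + 3.
Then f(9) = -11634.

-11634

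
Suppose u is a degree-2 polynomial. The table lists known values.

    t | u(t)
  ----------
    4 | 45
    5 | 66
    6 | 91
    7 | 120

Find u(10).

First differences: 21, 25, 29. Second differences: 4, 4.
Level-2 differences are constant, so u has degree 2.
Fitting a degree-2 polynomial gives u(t) = 2t² + 3t + 1.
Then u(10) = 231.

231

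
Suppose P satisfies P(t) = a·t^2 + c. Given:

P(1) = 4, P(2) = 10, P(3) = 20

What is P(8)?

From P(1) = 4 and P(2) = 10: 1a + c = 4 and 4a + c = 10.
Subtracting: 3a = 6, so a = 2; then c = 4 − 2·1 = 2.
So P(t) = 2t² + 2, and P(8) = 130.

130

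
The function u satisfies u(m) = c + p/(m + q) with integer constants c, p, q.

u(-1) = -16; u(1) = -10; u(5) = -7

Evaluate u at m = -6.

4

(u(m) − c)(m + q) = p for each data point; the three points give a linear system in c and q, then p follows.
Solving: c = -4, q = 3, p = -24, so u(m) = -4 − 24/(m + 3).
Then u(-6) = -4 − 24/(-3) = 4.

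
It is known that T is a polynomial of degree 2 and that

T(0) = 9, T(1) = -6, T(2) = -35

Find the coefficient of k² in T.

Write T(k) = ak² + bk + c; the 3 given values yield a linear system in the 3 coefficients.
Solving, T(k) = -7k² - 8k + 9.
The coefficient of k² is -7.

-7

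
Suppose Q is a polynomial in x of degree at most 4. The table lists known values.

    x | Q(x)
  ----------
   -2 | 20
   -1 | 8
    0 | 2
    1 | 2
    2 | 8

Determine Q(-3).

38

Write Q(x) = ax^4 + bx³ + cx² + dx + e; the 5 given values yield a linear system in the 5 coefficients.
Solving, the top 2 coefficients vanish, and Q(x) = 3x² - 3x + 2.
Then Q(-3) = 38.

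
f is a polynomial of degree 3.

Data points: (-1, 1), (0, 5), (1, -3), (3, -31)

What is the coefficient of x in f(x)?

-3

Write f(x) = ax³ + bx² + cx + d; the 4 given values yield a linear system in the 4 coefficients.
Solving, f(x) = x³ - 6x² - 3x + 5.
The coefficient of x is -3.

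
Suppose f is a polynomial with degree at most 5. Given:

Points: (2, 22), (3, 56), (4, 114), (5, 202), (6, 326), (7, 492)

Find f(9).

974

First differences: 34, 58, 88, 124, 166. Second differences: 24, 30, 36, 42. Third differences: 6, 6, 6.
Level-3 differences are constant, so f has degree 3.
Fitting a degree-3 polynomial gives f(n) = n³ + 3n² + 2.
Then f(9) = 974.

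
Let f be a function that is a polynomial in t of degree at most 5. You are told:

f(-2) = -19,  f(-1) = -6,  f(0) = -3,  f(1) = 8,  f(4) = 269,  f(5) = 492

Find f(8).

1821

Write f(t) = at^5 + bt^4 + ct³ + dt² + et + p; the 6 given values yield a linear system in the 6 coefficients.
Solving, the top 2 coefficients vanish, and f(t) = 3t³ + 4t² + 4t - 3.
Then f(8) = 1821.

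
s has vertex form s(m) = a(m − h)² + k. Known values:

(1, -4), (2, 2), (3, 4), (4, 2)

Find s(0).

-14

First differences 6, 2, -2; second difference -4 = 2a, so a = -2.
Expanding, the m-coefficient is −2ah = 4h; matching it to the data gives h = 3, and then k = 4.
So s(m) = -2(m − 3)² + 4.
s(0) = -2·(-3)² + 4 = -14.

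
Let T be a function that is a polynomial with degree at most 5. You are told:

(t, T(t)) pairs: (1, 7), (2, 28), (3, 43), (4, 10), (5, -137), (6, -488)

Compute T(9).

Write T(t) = at^5 + bt^4 + ct³ + dt² + et + p; the 6 given values yield a linear system in the 6 coefficients.
Solving, the leading coefficient vanishes, and T(t) = -t^4 + 3t³ + 4t² + 3t - 2.
Then T(9) = -4025.

-4025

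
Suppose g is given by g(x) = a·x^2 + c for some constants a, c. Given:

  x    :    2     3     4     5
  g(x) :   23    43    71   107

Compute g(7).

203

From g(2) = 23 and g(3) = 43: 4a + c = 23 and 9a + c = 43.
Subtracting: 5a = 20, so a = 4; then c = 23 − 4·4 = 7.
So g(x) = 4x² + 7, and g(7) = 203.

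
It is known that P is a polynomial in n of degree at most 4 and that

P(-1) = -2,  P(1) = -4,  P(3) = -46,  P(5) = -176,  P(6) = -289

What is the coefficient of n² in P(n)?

Write P(n) = an^4 + bn³ + cn² + dn + e; the 5 given values yield a linear system in the 5 coefficients.
Solving, the leading coefficient vanishes, and P(n) = -n³ - 2n² - 1.
The coefficient of n² is -2.

-2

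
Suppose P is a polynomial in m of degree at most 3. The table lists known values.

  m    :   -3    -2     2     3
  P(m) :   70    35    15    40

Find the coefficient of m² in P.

Write P(m) = am³ + bm² + cm + d; the 4 given values yield a linear system in the 4 coefficients.
Solving, the leading coefficient vanishes, and P(m) = 6m² - 5m + 1.
The coefficient of m² is 6.

6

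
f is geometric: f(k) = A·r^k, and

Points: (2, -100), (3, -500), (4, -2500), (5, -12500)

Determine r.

5

Consecutive ratio: -500/(-100) = 5, and -2500/(-500) = 5, so r = 5.
Then A·5^2 = -100 gives A = -4, and f(k) = -4·5^k.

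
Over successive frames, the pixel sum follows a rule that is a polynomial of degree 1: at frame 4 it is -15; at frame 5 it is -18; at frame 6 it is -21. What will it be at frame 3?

Write the value at n as T(n).
First differences: -3, -3.
Level-1 differences are constant, so T has degree 1.
Fitting a degree-1 polynomial gives T(n) = -3n - 3.
Then T(3) = -12.

-12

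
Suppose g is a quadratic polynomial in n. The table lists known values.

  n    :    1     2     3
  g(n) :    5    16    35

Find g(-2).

20

Write g(n) = an² + bn + c; the 3 given values yield a linear system in the 3 coefficients.
Solving, g(n) = 4n² - n + 2.
Then g(-2) = 20.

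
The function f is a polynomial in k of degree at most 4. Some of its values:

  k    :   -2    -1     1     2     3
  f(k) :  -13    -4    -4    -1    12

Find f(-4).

-79

Write f(k) = ak^4 + bk³ + ck² + dk + e; the 5 given values yield a linear system in the 5 coefficients.
Solving, the leading coefficient vanishes, and f(k) = k³ - k² - k - 3.
Then f(-4) = -79.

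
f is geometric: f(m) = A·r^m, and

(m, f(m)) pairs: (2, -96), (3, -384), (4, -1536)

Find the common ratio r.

Consecutive ratio: -384/(-96) = 4, and -1536/(-384) = 4, so r = 4.
Then A·4^2 = -96 gives A = -6, and f(m) = -6·4^m.

4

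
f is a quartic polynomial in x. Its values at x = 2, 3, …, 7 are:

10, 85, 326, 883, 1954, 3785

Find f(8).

6670

First differences: 75, 241, 557, 1071, 1831. Second differences: 166, 316, 514, 760. Third differences: 150, 198, 246. Fourth differences: 48, 48.
Level-4 differences are constant, so f has degree 4.
Fitting a degree-4 polynomial gives f(x) = 2x^4 - 3x³ + 2x - 2.
Then f(8) = 6670.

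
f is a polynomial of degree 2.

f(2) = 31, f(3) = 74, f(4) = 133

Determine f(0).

Write f(k) = ak² + bk + c; the 3 given values yield a linear system in the 3 coefficients.
Solving, f(k) = 8k² + 3k - 7.
Then f(0) = -7.

-7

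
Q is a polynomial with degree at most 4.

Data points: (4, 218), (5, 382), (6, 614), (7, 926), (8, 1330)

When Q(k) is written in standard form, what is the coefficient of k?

6

First differences: 164, 232, 312, 404. Second differences: 68, 80, 92. Third differences: 12, 12.
Level-3 differences are constant, so Q has degree 3.
Fitting a degree-3 polynomial gives Q(k) = 2k³ + 4k² + 6k + 2.
The coefficient of k is 6.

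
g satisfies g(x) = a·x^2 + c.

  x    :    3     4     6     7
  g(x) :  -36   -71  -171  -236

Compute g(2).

-11

From g(3) = -36 and g(4) = -71: 9a + c = -36 and 16a + c = -71.
Subtracting: 7a = -35, so a = -5; then c = -36 − (-5)·9 = 9.
So g(x) = -5x² + 9, and g(2) = -11.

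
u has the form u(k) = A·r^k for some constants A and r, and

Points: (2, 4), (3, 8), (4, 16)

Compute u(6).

Consecutive ratio: 8/4 = 2, and 16/8 = 2, so r = 2.
Then A·2^2 = 4 gives A = 1, and u(k) = 1·2^k.
u(6) = 1·2^6 = 64.

64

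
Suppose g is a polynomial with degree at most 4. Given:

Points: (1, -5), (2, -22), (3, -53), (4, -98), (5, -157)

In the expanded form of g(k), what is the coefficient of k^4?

First differences: -17, -31, -45, -59. Second differences: -14, -14, -14.
Level-2 differences are constant, so g has degree 2.
Fitting a degree-2 polynomial gives g(k) = -7k² + 4k - 2.
The coefficient of k^4 is 0.

0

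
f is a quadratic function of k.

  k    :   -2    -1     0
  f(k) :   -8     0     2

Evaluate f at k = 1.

-2

Write f(k) = ak² + bk + c; the 3 given values yield a linear system in the 3 coefficients.
Solving, f(k) = -3k² - k + 2.
Then f(1) = -2.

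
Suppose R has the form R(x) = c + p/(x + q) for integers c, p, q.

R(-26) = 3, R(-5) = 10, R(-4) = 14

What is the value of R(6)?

-1

(R(x) − c)(x + q) = p for each data point; the three points give a linear system in c and q, then p follows.
Solving: c = 2, q = 2, p = -24, so R(x) = 2 − 24/(x + 2).
Then R(6) = 2 − 24/8 = -1.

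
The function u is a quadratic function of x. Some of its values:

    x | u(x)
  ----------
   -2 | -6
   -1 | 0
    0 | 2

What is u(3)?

-16

Write u(x) = ax² + bx + c; the 3 given values yield a linear system in the 3 coefficients.
Solving, u(x) = -2x² + 2.
Then u(3) = -16.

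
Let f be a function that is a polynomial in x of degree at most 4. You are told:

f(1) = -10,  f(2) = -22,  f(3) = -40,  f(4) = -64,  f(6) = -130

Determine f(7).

-172

Write f(x) = ax^4 + bx³ + cx² + dx + e; the 5 given values yield a linear system in the 5 coefficients.
Solving, the top 2 coefficients vanish, and f(x) = -3x² - 3x - 4.
Then f(7) = -172.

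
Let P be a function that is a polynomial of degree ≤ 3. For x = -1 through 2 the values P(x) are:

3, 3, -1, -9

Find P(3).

First differences: 0, -4, -8. Second differences: -4, -4.
Level-2 differences are constant, so P has degree 2.
Fitting a degree-2 polynomial gives P(x) = -2x² - 2x + 3.
Then P(3) = -21.

-21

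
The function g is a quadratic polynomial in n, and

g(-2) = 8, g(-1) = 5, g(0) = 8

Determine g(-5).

Write g(n) = an² + bn + c; the 3 given values yield a linear system in the 3 coefficients.
Solving, g(n) = 3n² + 6n + 8.
Then g(-5) = 53.

53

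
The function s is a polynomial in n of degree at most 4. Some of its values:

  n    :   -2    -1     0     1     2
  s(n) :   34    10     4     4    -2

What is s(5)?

-176

First differences: -24, -6, 0, -6. Second differences: 18, 6, -6. Third differences: -12, -12.
Level-3 differences are constant, so s has degree 3.
Fitting a degree-3 polynomial gives s(n) = -2n³ + 3n² - n + 4.
Then s(5) = -176.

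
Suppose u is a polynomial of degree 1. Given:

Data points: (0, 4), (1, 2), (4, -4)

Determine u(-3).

Write u(t) = at + b; the 3 given values yield a linear system in the 2 coefficients.
Solving, u(t) = -2t + 4.
Then u(-3) = 10.

10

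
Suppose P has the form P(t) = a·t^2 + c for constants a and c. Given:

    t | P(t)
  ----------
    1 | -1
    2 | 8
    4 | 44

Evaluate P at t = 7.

143

From P(1) = -1 and P(2) = 8: 1a + c = -1 and 4a + c = 8.
Subtracting: 3a = 9, so a = 3; then c = -1 − 3·1 = -4.
So P(t) = 3t² − 4, and P(7) = 143.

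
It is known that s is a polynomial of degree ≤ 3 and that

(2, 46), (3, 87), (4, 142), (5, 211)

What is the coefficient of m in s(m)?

6

Write s(m) = am³ + bm² + cm + d; the 4 given values yield a linear system in the 4 coefficients.
Solving, the leading coefficient vanishes, and s(m) = 7m² + 6m + 6.
The coefficient of m is 6.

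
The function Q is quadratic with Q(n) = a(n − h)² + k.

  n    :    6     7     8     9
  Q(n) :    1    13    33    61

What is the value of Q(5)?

-3

First differences 12, 20, 28; second difference 8 = 2a, so a = 4.
Expanding, the n-coefficient is −2ah = -8h; matching it to the data gives h = 5, and then k = -3.
So Q(n) = 4(n − 5)² − 3.
Q(5) = 4·0² − 3 = -3.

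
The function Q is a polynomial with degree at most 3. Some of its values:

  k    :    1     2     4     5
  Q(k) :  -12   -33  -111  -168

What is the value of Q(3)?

Write Q(k) = ak³ + bk² + ck + d; the 4 given values yield a linear system in the 4 coefficients.
Solving, the leading coefficient vanishes, and Q(k) = -6k² - 3k - 3.
Then Q(3) = -66.

-66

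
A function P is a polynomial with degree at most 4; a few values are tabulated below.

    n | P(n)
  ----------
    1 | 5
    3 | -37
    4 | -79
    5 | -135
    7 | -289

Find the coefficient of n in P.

7

Write P(n) = an^4 + bn³ + cn² + dn + e; the 5 given values yield a linear system in the 5 coefficients.
Solving, the top 2 coefficients vanish, and P(n) = -7n² + 7n + 5.
The coefficient of n is 7.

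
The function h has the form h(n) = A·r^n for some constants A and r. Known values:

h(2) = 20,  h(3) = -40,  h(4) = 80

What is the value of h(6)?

320

Consecutive ratio: -40/20 = -2, and 80/(-40) = -2, so r = -2.
Then A·(-2)^2 = 20 gives A = 5, and h(n) = 5·(-2)^n.
h(6) = 5·(-2)^6 = 320.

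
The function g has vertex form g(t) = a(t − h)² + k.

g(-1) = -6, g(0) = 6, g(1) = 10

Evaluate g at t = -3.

First differences 12, 4; second difference -8 = 2a, so a = -4.
Expanding, the t-coefficient is −2ah = 8h; matching it to the data gives h = 1, and then k = 10.
So g(t) = -4(t − 1)² + 10.
g(-3) = -4·(-4)² + 10 = -54.

-54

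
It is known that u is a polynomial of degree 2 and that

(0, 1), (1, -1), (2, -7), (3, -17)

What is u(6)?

First differences: -2, -6, -10. Second differences: -4, -4.
Level-2 differences are constant, so u has degree 2.
Fitting a degree-2 polynomial gives u(m) = -2m² + 1.
Then u(6) = -71.

-71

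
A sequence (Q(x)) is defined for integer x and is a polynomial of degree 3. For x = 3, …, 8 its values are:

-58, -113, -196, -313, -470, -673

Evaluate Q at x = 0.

-1

First differences: -55, -83, -117, -157, -203. Second differences: -28, -34, -40, -46. Third differences: -6, -6, -6.
Level-3 differences are constant, so Q has degree 3.
Fitting a degree-3 polynomial gives Q(x) = -x³ - 2x² - 4x - 1.
Then Q(0) = -1.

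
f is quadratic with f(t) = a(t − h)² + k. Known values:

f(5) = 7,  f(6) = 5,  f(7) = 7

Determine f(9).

23

First differences -2, 2; second difference 4 = 2a, so a = 2.
Expanding, the t-coefficient is −2ah = -4h; matching it to the data gives h = 6, and then k = 5.
So f(t) = 2(t − 6)² + 5.
f(9) = 2·3² + 5 = 23.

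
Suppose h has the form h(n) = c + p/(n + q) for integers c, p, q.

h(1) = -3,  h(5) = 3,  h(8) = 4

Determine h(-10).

(h(n) − c)(n + q) = p for each data point; the three points give a linear system in c and q, then p follows.
Solving: c = 6, q = 1, p = -18, so h(n) = 6 − 18/(n + 1).
Then h(-10) = 6 − 18/(-9) = 8.

8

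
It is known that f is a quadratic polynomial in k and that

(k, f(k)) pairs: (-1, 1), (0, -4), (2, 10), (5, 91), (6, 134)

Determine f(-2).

14

Write f(k) = ak² + bk + c; the 5 given values yield a linear system in the 3 coefficients.
Solving, f(k) = 4k² - k - 4.
Then f(-2) = 14.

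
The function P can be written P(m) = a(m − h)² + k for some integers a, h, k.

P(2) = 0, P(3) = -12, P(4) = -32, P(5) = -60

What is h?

First differences -12, -20, -28; second difference -8 = 2a, so a = -4.
Expanding, the m-coefficient is −2ah = 8h; matching it to the data gives h = 1, and then k = 4.
So P(m) = -4(m − 1)² + 4.
Hence h = 1.

1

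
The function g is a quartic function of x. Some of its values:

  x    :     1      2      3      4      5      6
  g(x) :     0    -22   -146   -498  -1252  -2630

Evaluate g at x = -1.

2

Write g(x) = ax^4 + bx³ + cx² + dx + e; the 6 given values yield a linear system in the 5 coefficients.
Solving, g(x) = -2x^4 - x³ + 5x² - 2.
Then g(-1) = 2.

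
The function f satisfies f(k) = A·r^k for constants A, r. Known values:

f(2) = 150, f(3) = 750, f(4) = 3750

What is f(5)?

Consecutive ratio: 750/150 = 5, and 3750/750 = 5, so r = 5.
Then A·5^2 = 150 gives A = 6, and f(k) = 6·5^k.
f(5) = 6·5^5 = 18750.

18750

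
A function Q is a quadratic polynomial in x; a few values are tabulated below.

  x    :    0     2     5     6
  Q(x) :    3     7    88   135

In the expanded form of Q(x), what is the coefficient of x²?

5

Write Q(x) = ax² + bx + c; the 4 given values yield a linear system in the 3 coefficients.
Solving, Q(x) = 5x² - 8x + 3.
The coefficient of x² is 5.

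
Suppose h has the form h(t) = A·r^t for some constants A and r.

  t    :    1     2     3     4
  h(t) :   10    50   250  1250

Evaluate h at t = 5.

Consecutive ratio: 50/10 = 5, and 250/50 = 5, so r = 5.
Then A·5^1 = 10 gives A = 2, and h(t) = 2·5^t.
h(5) = 2·5^5 = 6250.

6250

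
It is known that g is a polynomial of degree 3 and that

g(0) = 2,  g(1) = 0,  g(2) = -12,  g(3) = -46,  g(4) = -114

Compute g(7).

First differences: -2, -12, -34, -68. Second differences: -10, -22, -34. Third differences: -12, -12.
Level-3 differences are constant, so g has degree 3.
Fitting a degree-3 polynomial gives g(t) = -2t³ + t² - t + 2.
Then g(7) = -642.

-642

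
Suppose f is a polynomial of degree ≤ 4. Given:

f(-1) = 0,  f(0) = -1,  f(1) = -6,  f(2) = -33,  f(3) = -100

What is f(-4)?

159

Write f(m) = am^4 + bm³ + cm² + dm + e; the 5 given values yield a linear system in the 5 coefficients.
Solving, the leading coefficient vanishes, and f(m) = -3m³ - 2m² - 1.
Then f(-4) = 159.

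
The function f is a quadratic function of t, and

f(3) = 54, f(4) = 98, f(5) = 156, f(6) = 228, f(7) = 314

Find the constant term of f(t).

6

First differences: 44, 58, 72, 86. Second differences: 14, 14, 14.
Level-2 differences are constant, so f has degree 2.
Fitting a degree-2 polynomial gives f(t) = 7t² - 5t + 6.
The constant term is f(0) = 6.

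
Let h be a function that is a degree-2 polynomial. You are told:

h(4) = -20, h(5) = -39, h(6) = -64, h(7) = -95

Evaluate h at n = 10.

-224

First differences: -19, -25, -31. Second differences: -6, -6.
Level-2 differences are constant, so h has degree 2.
Fitting a degree-2 polynomial gives h(n) = -3n² + 8n - 4.
Then h(10) = -224.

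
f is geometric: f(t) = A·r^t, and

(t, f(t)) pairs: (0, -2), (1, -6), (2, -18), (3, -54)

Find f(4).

-162

Consecutive ratio: -6/(-2) = 3, and -18/(-6) = 3, so r = 3.
Then A·3^0 = -2 gives A = -2, and f(t) = -2·3^t.
f(4) = -2·3^4 = -162.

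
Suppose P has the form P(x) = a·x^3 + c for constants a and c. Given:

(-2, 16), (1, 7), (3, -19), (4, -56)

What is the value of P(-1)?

9

From P(-2) = 16 and P(1) = 7: -8a + c = 16 and 1a + c = 7.
Subtracting: 9a = -9, so a = -1; then c = 16 − (-1)·(-8) = 8.
So P(x) = -1x³ + 8, and P(-1) = 9.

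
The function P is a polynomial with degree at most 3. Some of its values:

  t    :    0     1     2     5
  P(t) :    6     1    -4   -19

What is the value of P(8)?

-34

Write P(t) = at³ + bt² + ct + d; the 4 given values yield a linear system in the 4 coefficients.
Solving, the top 2 coefficients vanish, and P(t) = -5t + 6.
Then P(8) = -34.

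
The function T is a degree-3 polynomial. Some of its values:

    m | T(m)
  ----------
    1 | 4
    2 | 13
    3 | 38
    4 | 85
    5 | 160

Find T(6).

269

Write T(m) = am³ + bm² + cm + d; the 5 given values yield a linear system in the 4 coefficients.
Solving, T(m) = m³ + 2m² - 4m + 5.
Then T(6) = 269.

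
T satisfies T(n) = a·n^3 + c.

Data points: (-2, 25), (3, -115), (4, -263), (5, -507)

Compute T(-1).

-3

From T(-2) = 25 and T(3) = -115: -8a + c = 25 and 27a + c = -115.
Subtracting: 35a = -140, so a = -4; then c = 25 − (-4)·(-8) = -7.
So T(n) = -4n³ − 7, and T(-1) = -3.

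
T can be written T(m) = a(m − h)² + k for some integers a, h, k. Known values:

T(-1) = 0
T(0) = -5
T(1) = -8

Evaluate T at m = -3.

First differences -5, -3; second difference 2 = 2a, so a = 1.
Expanding, the m-coefficient is −2ah = -2h; matching it to the data gives h = 2, and then k = -9.
So T(m) = 1(m − 2)² − 9.
T(-3) = 1·(-5)² − 9 = 16.

16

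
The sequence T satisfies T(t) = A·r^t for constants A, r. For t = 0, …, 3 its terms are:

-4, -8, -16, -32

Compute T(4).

-64

Consecutive ratio: -8/(-4) = 2, and -16/(-8) = 2, so r = 2.
Then A·2^0 = -4 gives A = -4, and T(t) = -4·2^t.
T(4) = -4·2^4 = -64.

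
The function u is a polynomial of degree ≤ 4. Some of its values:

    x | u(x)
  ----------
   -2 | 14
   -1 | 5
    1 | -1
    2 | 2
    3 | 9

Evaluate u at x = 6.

Write u(x) = ax^4 + bx³ + cx² + dx + e; the 5 given values yield a linear system in the 5 coefficients.
Solving, the top 2 coefficients vanish, and u(x) = 2x² - 3x.
Then u(6) = 54.

54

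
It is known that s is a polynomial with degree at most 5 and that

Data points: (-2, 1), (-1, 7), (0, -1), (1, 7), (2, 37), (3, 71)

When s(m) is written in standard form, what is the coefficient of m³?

3

First differences: 6, -8, 8, 30, 34. Second differences: -14, 16, 22, 4. Third differences: 30, 6, -18. Fourth differences: -24, -24.
Level-4 differences are constant, so s has degree 4.
Fitting a degree-4 polynomial gives s(m) = -m^4 + 3m³ + 9m² - 3m - 1.
The coefficient of m³ is 3.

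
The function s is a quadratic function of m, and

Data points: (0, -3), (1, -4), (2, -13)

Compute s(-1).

-10

Write s(m) = am² + bm + c; the 3 given values yield a linear system in the 3 coefficients.
Solving, s(m) = -4m² + 3m - 3.
Then s(-1) = -10.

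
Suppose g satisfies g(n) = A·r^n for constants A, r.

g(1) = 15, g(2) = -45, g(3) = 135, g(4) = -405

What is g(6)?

-3645

Consecutive ratio: -45/15 = -3, and 135/(-45) = -3, so r = -3.
Then A·(-3)^1 = 15 gives A = -5, and g(n) = -5·(-3)^n.
g(6) = -5·(-3)^6 = -3645.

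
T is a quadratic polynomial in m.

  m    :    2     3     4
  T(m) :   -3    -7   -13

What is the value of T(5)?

-21

Write T(m) = am² + bm + c; the 3 given values yield a linear system in the 3 coefficients.
Solving, T(m) = -m² + m - 1.
Then T(5) = -21.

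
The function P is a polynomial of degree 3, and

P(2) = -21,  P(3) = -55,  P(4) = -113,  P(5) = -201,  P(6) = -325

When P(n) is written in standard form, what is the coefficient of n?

Write P(n) = an³ + bn² + cn + d; the 5 given values yield a linear system in the 4 coefficients.
Solving, P(n) = -n³ - 3n² - 1.
The coefficient of n is 0.

0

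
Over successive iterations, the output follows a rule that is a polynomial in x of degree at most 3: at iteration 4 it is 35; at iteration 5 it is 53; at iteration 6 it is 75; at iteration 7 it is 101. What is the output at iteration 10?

Write the value at x as s(x).
First differences: 18, 22, 26. Second differences: 4, 4.
Level-2 differences are constant, so s has degree 2.
Fitting a degree-2 polynomial gives s(x) = 2x² + 3.
Then s(10) = 203.

203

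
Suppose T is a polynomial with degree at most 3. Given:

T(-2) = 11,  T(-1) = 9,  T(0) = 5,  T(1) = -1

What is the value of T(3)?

-19

First differences: -2, -4, -6. Second differences: -2, -2.
Level-2 differences are constant, so T has degree 2.
Fitting a degree-2 polynomial gives T(x) = -x² - 5x + 5.
Then T(3) = -19.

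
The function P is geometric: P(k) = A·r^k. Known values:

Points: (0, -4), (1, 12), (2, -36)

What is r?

Consecutive ratio: 12/(-4) = -3, and -36/12 = -3, so r = -3.
Then A·(-3)^0 = -4 gives A = -4, and P(k) = -4·(-3)^k.

-3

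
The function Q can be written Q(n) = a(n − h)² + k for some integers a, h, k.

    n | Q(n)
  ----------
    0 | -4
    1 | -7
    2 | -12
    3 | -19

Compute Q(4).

-28

First differences -3, -5, -7; second difference -2 = 2a, so a = -1.
Expanding, the n-coefficient is −2ah = 2h; matching it to the data gives h = -1, and then k = -3.
So Q(n) = -1(n + 1)² − 3.
Q(4) = -1·5² − 3 = -28.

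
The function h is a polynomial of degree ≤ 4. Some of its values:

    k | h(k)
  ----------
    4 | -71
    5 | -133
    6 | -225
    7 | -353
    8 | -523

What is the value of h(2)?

First differences: -62, -92, -128, -170. Second differences: -30, -36, -42. Third differences: -6, -6.
Level-3 differences are constant, so h has degree 3.
Fitting a degree-3 polynomial gives h(k) = -k³ - k - 3.
Then h(2) = -13.

-13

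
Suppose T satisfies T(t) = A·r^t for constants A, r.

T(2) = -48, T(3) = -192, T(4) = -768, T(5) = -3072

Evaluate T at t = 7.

-49152

Consecutive ratio: -192/(-48) = 4, and -768/(-192) = 4, so r = 4.
Then A·4^2 = -48 gives A = -3, and T(t) = -3·4^t.
T(7) = -3·4^7 = -49152.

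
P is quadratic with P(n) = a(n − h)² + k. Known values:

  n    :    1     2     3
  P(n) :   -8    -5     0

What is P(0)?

First differences 3, 5; second difference 2 = 2a, so a = 1.
Expanding, the n-coefficient is −2ah = -2h; matching it to the data gives h = 0, and then k = -9.
So P(n) = 1(n + 0)² − 9.
P(0) = 1·0² − 9 = -9.

-9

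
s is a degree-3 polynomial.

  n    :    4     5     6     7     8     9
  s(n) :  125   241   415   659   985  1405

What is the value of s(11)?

First differences: 116, 174, 244, 326, 420. Second differences: 58, 70, 82, 94. Third differences: 12, 12, 12.
Level-3 differences are constant, so s has degree 3.
Fitting a degree-3 polynomial gives s(n) = 2n³ - n² + 3n + 1.
Then s(11) = 2575.

2575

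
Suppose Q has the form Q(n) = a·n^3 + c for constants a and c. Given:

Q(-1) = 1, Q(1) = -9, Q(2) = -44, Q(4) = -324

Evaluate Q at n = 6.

From Q(-1) = 1 and Q(1) = -9: -1a + c = 1 and 1a + c = -9.
Subtracting: 2a = -10, so a = -5; then c = 1 − (-5)·(-1) = -4.
So Q(n) = -5n³ − 4, and Q(6) = -1084.

-1084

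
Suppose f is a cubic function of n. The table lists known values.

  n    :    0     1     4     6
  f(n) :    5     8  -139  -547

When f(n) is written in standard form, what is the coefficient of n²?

2

Write f(n) = an³ + bn² + cn + d; the 4 given values yield a linear system in the 4 coefficients.
Solving, f(n) = -3n³ + 2n² + 4n + 5.
The coefficient of n² is 2.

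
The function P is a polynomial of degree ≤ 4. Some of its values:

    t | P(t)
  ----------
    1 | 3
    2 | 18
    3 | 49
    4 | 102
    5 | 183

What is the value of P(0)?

-2

First differences: 15, 31, 53, 81. Second differences: 16, 22, 28. Third differences: 6, 6.
Level-3 differences are constant, so P has degree 3.
Fitting a degree-3 polynomial gives P(t) = t³ + 2t² + 2t - 2.
Then P(0) = -2.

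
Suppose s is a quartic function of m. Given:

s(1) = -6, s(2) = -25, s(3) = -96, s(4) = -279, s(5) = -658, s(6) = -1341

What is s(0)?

-3

First differences: -19, -71, -183, -379, -683. Second differences: -52, -112, -196, -304. Third differences: -60, -84, -108. Fourth differences: -24, -24.
Level-4 differences are constant, so s has degree 4.
Fitting a degree-4 polynomial gives s(m) = -m^4 - m² - m - 3.
The constant term is s(0) = -3.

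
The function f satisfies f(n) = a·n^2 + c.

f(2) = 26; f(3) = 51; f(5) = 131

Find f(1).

From f(2) = 26 and f(3) = 51: 4a + c = 26 and 9a + c = 51.
Subtracting: 5a = 25, so a = 5; then c = 26 − 5·4 = 6.
So f(n) = 5n² + 6, and f(1) = 11.

11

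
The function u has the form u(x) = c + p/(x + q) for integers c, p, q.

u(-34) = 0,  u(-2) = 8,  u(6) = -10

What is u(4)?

-19

(u(x) − c)(x + q) = p for each data point; the three points give a linear system in c and q, then p follows.
Solving: c = -1, q = -2, p = -36, so u(x) = -1 − 36/(x − 2).
Then u(4) = -1 − 36/2 = -19.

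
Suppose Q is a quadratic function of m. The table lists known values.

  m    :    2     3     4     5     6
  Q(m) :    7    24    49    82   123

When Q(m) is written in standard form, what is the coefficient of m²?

First differences: 17, 25, 33, 41. Second differences: 8, 8, 8.
Level-2 differences are constant, so Q has degree 2.
Fitting a degree-2 polynomial gives Q(m) = 4m² - 3m - 3.
The coefficient of m² is 4.

4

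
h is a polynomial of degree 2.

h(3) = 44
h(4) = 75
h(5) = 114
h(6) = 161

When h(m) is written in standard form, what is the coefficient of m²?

4

Write h(m) = am² + bm + c; the 4 given values yield a linear system in the 3 coefficients.
Solving, h(m) = 4m² + 3m - 1.
The coefficient of m² is 4.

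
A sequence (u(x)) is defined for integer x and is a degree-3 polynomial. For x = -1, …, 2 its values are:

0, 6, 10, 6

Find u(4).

-50

Write u(x) = ax³ + bx² + cx + d; the 4 given values yield a linear system in the 4 coefficients.
Solving, u(x) = -x³ - x² + 6x + 6.
Then u(4) = -50.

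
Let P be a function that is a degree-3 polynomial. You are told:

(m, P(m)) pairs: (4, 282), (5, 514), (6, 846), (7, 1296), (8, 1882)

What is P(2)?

Write P(m) = am³ + bm² + cm + d; the 5 given values yield a linear system in the 4 coefficients.
Solving, P(m) = 3m³ + 5m² + 4m - 6.
Then P(2) = 46.

46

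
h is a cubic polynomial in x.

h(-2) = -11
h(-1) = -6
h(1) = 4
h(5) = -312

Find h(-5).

118

Write h(x) = ax³ + bx² + cx + d; the 4 given values yield a linear system in the 4 coefficients.
Solving, h(x) = -2x³ - 4x² + 7x + 3.
Then h(-5) = 118.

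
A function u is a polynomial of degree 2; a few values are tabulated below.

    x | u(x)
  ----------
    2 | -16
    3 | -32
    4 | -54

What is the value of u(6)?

-116

Write u(x) = ax² + bx + c; the 3 given values yield a linear system in the 3 coefficients.
Solving, u(x) = -3x² - x - 2.
Then u(6) = -116.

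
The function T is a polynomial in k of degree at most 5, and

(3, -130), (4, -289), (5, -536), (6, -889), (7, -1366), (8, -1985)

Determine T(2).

First differences: -159, -247, -353, -477, -619. Second differences: -88, -106, -124, -142. Third differences: -18, -18, -18.
Level-3 differences are constant, so T has degree 3.
Fitting a degree-3 polynomial gives T(k) = -3k³ - 8k² + 8k - 1.
Then T(2) = -41.

-41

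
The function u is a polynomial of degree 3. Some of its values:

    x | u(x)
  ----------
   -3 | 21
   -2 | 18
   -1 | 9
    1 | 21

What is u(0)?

Write u(x) = ax³ + bx² + cx + d; the 4 given values yield a linear system in the 4 coefficients.
Solving, u(x) = 2x³ + 9x² + 4x + 6.
The constant term is u(0) = 6.

6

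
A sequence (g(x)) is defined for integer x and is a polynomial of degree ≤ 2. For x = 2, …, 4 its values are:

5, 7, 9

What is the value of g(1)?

3

Write g(x) = ax² + bx + c; the 3 given values yield a linear system in the 3 coefficients.
Solving, the leading coefficient vanishes, and g(x) = 2x + 1.
Then g(1) = 3.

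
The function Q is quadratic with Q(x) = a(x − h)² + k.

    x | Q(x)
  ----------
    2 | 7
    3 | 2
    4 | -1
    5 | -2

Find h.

First differences -5, -3, -1; second difference 2 = 2a, so a = 1.
Expanding, the x-coefficient is −2ah = -2h; matching it to the data gives h = 5, and then k = -2.
So Q(x) = 1(x − 5)² − 2.
Hence h = 5.

5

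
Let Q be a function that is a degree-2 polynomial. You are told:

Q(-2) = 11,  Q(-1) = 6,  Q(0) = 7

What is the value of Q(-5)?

Write Q(m) = am² + bm + c; the 3 given values yield a linear system in the 3 coefficients.
Solving, Q(m) = 3m² + 4m + 7.
Then Q(-5) = 62.

62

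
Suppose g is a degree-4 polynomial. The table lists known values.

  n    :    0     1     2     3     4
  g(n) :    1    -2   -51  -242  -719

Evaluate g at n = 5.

Write g(n) = an^4 + bn³ + cn² + dn + e; the 5 given values yield a linear system in the 5 coefficients.
Solving, g(n) = -2n^4 - 4n³ + 3n² + 1.
Then g(5) = -1674.

-1674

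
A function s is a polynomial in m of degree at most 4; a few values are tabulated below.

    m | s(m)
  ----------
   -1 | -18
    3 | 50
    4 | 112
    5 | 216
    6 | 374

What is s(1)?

4

Write s(m) = am^4 + bm³ + cm² + dm + e; the 5 given values yield a linear system in the 5 coefficients.
Solving, the leading coefficient vanishes, and s(m) = 2m³ - 3m² + 9m - 4.
Then s(1) = 4.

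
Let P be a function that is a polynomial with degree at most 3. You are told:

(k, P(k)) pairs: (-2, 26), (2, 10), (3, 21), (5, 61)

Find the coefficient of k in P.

Write P(k) = ak³ + bk² + ck + d; the 4 given values yield a linear system in the 4 coefficients.
Solving, the leading coefficient vanishes, and P(k) = 3k² - 4k + 6.
The coefficient of k is -4.

-4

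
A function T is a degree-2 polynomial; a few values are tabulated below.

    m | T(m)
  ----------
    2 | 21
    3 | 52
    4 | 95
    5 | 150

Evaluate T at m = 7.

First differences: 31, 43, 55. Second differences: 12, 12.
Level-2 differences are constant, so T has degree 2.
Fitting a degree-2 polynomial gives T(m) = 6m² + m - 5.
Then T(7) = 296.

296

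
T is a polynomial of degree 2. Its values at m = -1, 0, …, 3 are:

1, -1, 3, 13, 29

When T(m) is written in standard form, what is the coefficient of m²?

Write T(m) = am² + bm + c; the 5 given values yield a linear system in the 3 coefficients.
Solving, T(m) = 3m² + m - 1.
The coefficient of m² is 3.

3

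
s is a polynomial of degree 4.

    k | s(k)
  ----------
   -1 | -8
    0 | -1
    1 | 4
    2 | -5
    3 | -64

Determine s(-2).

Write s(k) = ak^4 + bk³ + ck² + dk + e; the 5 given values yield a linear system in the 5 coefficients.
Solving, s(k) = -k^4 + 6k - 1.
Then s(-2) = -29.

-29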